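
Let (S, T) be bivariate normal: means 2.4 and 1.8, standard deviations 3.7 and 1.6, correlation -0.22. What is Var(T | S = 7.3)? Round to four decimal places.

The conditional variance in a bivariate normal is σ_T²(1 − ρ²), independent of x.
Var(T | S=7.3) = (1.6)²·(1 − (-0.22)²) = 2.56·0.9516 = 2.4361.

2.4361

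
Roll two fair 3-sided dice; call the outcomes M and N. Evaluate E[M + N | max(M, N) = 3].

24/5

Outcomes with max(M, N) = 3: (1,3), (2,3), (3,1), (3,2), (3,3), each with probability 1/9.
E[M + N | max(M, N) = 3] = (4 + 5 + 4 + 5 + 6) / 5 = 24/5.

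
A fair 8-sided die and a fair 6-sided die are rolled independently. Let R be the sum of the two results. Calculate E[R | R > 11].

38/3

P(R > 11) = 1/8.
Σ over the event: 12·1/16 + 13·1/24 + 14·1/48 = 19/12.
E[R | R > 11] = (19/12) / (1/8) = 38/3.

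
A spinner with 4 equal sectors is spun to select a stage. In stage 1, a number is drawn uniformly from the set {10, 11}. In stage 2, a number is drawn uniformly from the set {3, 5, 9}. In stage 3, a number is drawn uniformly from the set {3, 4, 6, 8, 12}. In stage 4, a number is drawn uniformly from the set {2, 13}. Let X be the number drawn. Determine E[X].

227/30

E[X | stage 1] = (10+11)/2 = 21/2.
E[X | stage 2] = (3+5+9)/3 = 17/3.
E[X | stage 3] = (3+4+6+8+12)/5 = 33/5.
E[X | stage 4] = (2+13)/2 = 15/2.
By the law of total expectation,
E[X] = (1/4)·(21/2) + (1/4)·(17/3) + (1/4)·(33/5) + (1/4)·(15/2) = 227/30.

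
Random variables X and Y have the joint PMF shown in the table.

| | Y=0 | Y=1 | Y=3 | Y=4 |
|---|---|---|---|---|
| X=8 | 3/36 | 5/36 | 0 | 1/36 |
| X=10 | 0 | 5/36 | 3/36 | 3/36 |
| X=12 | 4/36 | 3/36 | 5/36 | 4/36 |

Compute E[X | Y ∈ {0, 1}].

99/10

P(Y ∈ {0, 1}) = 5/9.
Σ X·P over the event = 8·(3/36) + 8·(5/36) + 10·(5/36) + 12·(4/36) + 12·(3/36) = 11/2.
E[X | Y ∈ {0, 1}] = (11/2) / (5/9) = 99/10.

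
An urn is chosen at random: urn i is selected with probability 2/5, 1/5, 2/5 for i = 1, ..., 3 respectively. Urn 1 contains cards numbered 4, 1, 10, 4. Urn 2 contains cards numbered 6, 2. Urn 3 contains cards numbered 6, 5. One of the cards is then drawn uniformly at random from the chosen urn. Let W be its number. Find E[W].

49/10

E[W | urn 1] = (4+1+10+4)/4 = 19/4.
E[W | urn 2] = (6+2)/2 = 4.
E[W | urn 3] = (6+5)/2 = 11/2.
E[W] = (2/5)·(19/4) + (1/5)·(4) + (2/5)·(11/2) = 49/10.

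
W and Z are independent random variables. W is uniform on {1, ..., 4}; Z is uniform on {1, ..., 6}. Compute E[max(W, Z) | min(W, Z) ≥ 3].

Outcomes with min(W, Z) ≥ 3: (3,3), (3,4), (3,5), (3,6), (4,3), (4,4), (4,5), (4,6), each with probability 1/24.
E[max(W, Z) | min(W, Z) ≥ 3] = (3 + 4 + 5 + 6 + 4 + 4 + 5 + 6) / 8 = 37/8.

37/8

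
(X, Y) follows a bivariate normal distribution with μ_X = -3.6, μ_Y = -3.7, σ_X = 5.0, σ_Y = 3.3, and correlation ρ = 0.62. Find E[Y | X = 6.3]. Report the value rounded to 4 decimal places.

0.3511

The regression of Y on X has slope ρ·σ_Y/σ_X and passes through (μ_X, μ_Y).
E[Y | X=6.3] = -3.7 + (0.62)·(3.3/5.0)·(6.3 − (-3.6)) = -3.7 + (0.4092)·(9.9) = 0.3511.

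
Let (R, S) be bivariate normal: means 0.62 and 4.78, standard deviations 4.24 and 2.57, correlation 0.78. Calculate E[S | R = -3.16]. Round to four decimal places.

The regression of S on R has slope ρ·σ_S/σ_R and passes through (μ_R, μ_S).
E[S | R=-3.16] = 4.78 + (0.78)·(2.57/4.24)·(-3.16 − (0.62)) = 4.78 + (0.47278)·(-3.78) = 2.9929.

2.9929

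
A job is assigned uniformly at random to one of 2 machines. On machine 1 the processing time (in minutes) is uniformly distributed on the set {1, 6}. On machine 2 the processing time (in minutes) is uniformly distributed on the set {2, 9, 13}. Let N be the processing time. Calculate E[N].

23/4

E[N | machine 1] = (1+6)/2 = 7/2.
E[N | machine 2] = (2+9+13)/3 = 8.
E[N] = (1/2)·(7/2) + (1/2)·(8) = 23/4.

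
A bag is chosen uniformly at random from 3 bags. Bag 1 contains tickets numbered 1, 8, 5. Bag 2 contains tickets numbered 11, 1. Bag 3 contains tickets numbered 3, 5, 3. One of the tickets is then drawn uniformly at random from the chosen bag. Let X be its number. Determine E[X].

E[X | bag 1] = (1+8+5)/3 = 14/3.
E[X | bag 2] = (11+1)/2 = 6.
E[X | bag 3] = (3+5+3)/3 = 11/3.
By the law of total expectation,
E[X] = (1/3)·(14/3) + (1/3)·(6) + (1/3)·(11/3) = 43/9.

43/9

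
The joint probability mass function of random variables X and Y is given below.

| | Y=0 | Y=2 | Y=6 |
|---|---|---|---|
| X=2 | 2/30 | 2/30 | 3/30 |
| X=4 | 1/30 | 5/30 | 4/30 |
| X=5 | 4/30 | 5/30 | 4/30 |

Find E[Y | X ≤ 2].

P(X ≤ 2) = 7/30.
Σ Y·P over the event = 0·(2/30) + 2·(2/30) + 6·(3/30) = 11/15.
E[Y | X ≤ 2] = (11/15) / (7/30) = 22/7.

22/7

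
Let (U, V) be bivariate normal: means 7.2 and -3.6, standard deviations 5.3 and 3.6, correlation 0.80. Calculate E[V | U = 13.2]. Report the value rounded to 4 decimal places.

E[V | U=x] = μ_V + ρ(σ_V/σ_U)(x − μ_U) for jointly normal variables.
E[V | U=13.2] = -3.6 + (0.80)·(3.6/5.3)·(13.2 − (7.2)) = -3.6 + (0.5434)·(6) = -0.3396.

-0.3396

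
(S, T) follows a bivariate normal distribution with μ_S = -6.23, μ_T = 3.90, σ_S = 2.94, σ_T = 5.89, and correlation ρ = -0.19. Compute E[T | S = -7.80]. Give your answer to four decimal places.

4.4976

For a bivariate normal, E[T | S=x] = μ_T + ρ·(σ_T/σ_S)·(x − μ_S).
E[T | S=-7.80] = 3.90 + (-0.19)·(5.89/2.94)·(-7.80 − (-6.23)) = 3.90 + (-0.38065)·(-1.57) = 4.4976.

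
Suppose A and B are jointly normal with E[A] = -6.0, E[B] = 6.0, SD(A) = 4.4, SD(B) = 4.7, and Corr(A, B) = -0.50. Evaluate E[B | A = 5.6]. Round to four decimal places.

-0.1955

E[B | A=x] = μ_B + ρ(σ_B/σ_A)(x − μ_A) for jointly normal variables.
E[B | A=5.6] = 6.0 + (-0.50)·(4.7/4.4)·(5.6 − (-6.0)) = 6.0 + (-0.534091)·(11.6) = -0.1955.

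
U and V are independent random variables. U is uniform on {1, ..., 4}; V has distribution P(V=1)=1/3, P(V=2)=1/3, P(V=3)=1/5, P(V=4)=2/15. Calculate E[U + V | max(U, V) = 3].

P(max(U, V) = 3) = 19/60.
Summing (U+V)·P(x,y) over outcomes with max(U, V) = 3 gives 3/2.
E[U + V | max(U, V) = 3] = (3/2) / (19/60) = 90/19.

90/19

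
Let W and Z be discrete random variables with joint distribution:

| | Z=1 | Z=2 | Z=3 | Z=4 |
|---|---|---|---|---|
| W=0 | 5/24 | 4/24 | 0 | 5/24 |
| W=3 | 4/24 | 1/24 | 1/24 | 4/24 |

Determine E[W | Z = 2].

3/5

P(Z = 2) = 5/24.
Σ W·P over the event = 0·(4/24) + 3·(1/24) = 1/8.
E[W | Z = 2] = (1/8) / (5/24) = 3/5.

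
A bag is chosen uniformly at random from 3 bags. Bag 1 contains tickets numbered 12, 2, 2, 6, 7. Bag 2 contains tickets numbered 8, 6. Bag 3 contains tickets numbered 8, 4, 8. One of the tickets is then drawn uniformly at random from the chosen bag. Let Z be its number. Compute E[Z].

E[Z | bag 1] = (12+2+2+6+7)/5 = 29/5.
E[Z | bag 2] = (8+6)/2 = 7.
E[Z | bag 3] = (8+4+8)/3 = 20/3.
E[Z] = (1/3)·(29/5) + (1/3)·(7) + (1/3)·(20/3) = 292/45.

292/45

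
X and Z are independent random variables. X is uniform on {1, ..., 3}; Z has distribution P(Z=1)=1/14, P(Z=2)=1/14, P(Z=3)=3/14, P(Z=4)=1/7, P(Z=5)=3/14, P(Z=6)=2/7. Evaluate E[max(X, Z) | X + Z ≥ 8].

P(X + Z ≥ 8) = 11/42.
Summing max(X,Z)·P(x,y) over outcomes with X + Z ≥ 8 gives 3/2.
E[max(X, Z) | X + Z ≥ 8] = (3/2) / (11/42) = 63/11.

63/11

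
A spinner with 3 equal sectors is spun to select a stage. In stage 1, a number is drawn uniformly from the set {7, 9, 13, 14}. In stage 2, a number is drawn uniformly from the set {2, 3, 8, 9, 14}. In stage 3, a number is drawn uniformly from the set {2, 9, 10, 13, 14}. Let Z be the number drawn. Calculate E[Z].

E[Z | stage 1] = (7+9+13+14)/4 = 43/4.
E[Z | stage 2] = (2+3+8+9+14)/5 = 36/5.
E[Z | stage 3] = (2+9+10+13+14)/5 = 48/5.
By the law of total expectation,
E[Z] = (1/3)·(43/4) + (1/3)·(36/5) + (1/3)·(48/5) = 551/60.

551/60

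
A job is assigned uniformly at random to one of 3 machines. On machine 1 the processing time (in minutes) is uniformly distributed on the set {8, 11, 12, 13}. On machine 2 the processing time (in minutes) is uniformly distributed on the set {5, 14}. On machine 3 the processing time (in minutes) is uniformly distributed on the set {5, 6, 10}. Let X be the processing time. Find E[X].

55/6

E[X | machine 1] = (8+11+12+13)/4 = 11.
E[X | machine 2] = (5+14)/2 = 19/2.
E[X | machine 3] = (5+6+10)/3 = 7.
By the law of total expectation,
E[X] = (1/3)·(11) + (1/3)·(19/2) + (1/3)·(7) = 55/6.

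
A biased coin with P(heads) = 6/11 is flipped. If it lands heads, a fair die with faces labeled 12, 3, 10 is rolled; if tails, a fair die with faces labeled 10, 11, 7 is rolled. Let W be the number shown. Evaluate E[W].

E[W | heads] = (12+3+10)/3 = 25/3.
E[W | tails] = (10+11+7)/3 = 28/3.
E[W] = (6/11)·(25/3) + (5/11)·(28/3) = 290/33.

290/33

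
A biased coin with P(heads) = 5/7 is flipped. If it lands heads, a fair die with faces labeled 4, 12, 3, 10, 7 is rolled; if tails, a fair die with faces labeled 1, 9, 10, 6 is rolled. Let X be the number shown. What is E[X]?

E[X | heads] = (4+12+3+10+7)/5 = 36/5.
E[X | tails] = (1+9+10+6)/4 = 13/2.
E[X] = (5/7)·(36/5) + (2/7)·(13/2) = 7.

7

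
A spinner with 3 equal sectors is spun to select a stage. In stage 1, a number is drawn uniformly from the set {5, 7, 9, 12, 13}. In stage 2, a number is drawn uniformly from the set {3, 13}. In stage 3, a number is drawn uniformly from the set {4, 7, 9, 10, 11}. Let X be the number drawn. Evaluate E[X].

E[X | stage 1] = (5+7+9+12+13)/5 = 46/5.
E[X | stage 2] = (3+13)/2 = 8.
E[X | stage 3] = (4+7+9+10+11)/5 = 41/5.
By the law of total expectation,
E[X] = (1/3)·(46/5) + (1/3)·(8) + (1/3)·(41/5) = 127/15.

127/15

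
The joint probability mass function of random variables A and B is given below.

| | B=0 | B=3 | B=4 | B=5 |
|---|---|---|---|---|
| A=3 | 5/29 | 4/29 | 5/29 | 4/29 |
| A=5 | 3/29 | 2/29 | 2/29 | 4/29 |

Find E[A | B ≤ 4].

P(B ≤ 4) = 21/29.
Σ A·P over the event = 3·(5/29) + 3·(4/29) + 3·(5/29) + 5·(3/29) + 5·(2/29) + 5·(2/29) = 77/29.
E[A | B ≤ 4] = (77/29) / (21/29) = 11/3.

11/3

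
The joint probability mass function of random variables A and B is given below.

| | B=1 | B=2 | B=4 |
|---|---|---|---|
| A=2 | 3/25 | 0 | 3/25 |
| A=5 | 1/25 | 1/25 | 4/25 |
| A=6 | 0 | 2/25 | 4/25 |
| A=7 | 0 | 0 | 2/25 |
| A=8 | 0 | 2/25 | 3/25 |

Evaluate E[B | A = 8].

16/5

P(A = 8) = 1/5.
Σ B·P over the event = 2·(2/25) + 4·(3/25) = 16/25.
E[B | A = 8] = (16/25) / (1/5) = 16/5.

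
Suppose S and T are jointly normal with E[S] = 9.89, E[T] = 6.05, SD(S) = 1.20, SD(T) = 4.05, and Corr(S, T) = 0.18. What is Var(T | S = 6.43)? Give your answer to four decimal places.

The conditional variance in a bivariate normal is σ_T²(1 − ρ²), independent of x.
Var(T | S=6.43) = (4.05)²·(1 − (0.18)²) = 16.4025·0.9676 = 15.8711.

15.8711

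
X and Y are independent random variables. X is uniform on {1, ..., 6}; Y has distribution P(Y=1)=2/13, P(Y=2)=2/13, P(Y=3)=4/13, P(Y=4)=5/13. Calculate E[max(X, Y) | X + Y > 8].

P(X + Y > 8) = 7/39.
Summing max(X,Y)·P(x,y) over outcomes with X + Y > 8 gives 79/78.
E[max(X, Y) | X + Y > 8] = (79/78) / (7/39) = 79/14.

79/14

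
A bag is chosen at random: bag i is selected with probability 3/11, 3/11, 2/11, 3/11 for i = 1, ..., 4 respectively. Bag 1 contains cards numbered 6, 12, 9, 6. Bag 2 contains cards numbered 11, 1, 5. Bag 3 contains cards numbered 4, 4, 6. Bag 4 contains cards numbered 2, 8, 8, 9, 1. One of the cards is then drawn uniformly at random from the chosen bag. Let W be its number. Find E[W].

4073/660

E[W | bag 1] = (6+12+9+6)/4 = 33/4.
E[W | bag 2] = (11+1+5)/3 = 17/3.
E[W | bag 3] = (4+4+6)/3 = 14/3.
E[W | bag 4] = (2+8+8+9+1)/5 = 28/5.
E[W] = (3/11)·(33/4) + (3/11)·(17/3) + (2/11)·(14/3) + (3/11)·(28/5) = 4073/660.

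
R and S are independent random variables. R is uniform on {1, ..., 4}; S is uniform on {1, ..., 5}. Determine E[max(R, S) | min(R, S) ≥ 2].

P(min(R, S) ≥ 2) = 3/5.
Summing max(R,S)·P(x,y) over outcomes with min(R, S) ≥ 2 gives 23/10.
E[max(R, S) | min(R, S) ≥ 2] = (23/10) / (3/5) = 23/6.

23/6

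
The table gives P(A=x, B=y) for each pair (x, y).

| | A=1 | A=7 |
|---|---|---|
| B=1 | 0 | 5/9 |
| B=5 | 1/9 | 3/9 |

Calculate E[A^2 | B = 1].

49

P(B = 1) = 5/9.
Σ A^2·P over the event = 49·(5/9) = 245/9.
E[A^2 | B = 1] = (245/9) / (5/9) = 49.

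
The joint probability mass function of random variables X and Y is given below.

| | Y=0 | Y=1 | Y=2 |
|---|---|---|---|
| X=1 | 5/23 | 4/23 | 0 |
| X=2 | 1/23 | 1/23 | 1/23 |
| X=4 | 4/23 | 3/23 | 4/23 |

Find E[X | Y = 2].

P(Y = 2) = 5/23.
Σ X·P over the event = 2·(1/23) + 4·(4/23) = 18/23.
E[X | Y = 2] = (18/23) / (5/23) = 18/5.

18/5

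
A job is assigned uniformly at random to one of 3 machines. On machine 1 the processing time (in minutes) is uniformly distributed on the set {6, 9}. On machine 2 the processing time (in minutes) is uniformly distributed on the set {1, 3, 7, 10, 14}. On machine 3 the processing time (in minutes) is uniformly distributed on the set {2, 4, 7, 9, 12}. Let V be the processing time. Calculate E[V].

71/10

E[V | machine 1] = (6+9)/2 = 15/2.
E[V | machine 2] = (1+3+7+10+14)/5 = 7.
E[V | machine 3] = (2+4+7+9+12)/5 = 34/5.
By the law of total expectation,
E[V] = (1/3)·(15/2) + (1/3)·(7) + (1/3)·(34/5) = 71/10.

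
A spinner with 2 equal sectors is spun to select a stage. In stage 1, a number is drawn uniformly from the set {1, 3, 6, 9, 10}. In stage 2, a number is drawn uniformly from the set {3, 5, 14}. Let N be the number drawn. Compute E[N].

E[N | stage 1] = (1+3+6+9+10)/5 = 29/5.
E[N | stage 2] = (3+5+14)/3 = 22/3.
E[N] = (1/2)·(29/5) + (1/2)·(22/3) = 197/30.

197/30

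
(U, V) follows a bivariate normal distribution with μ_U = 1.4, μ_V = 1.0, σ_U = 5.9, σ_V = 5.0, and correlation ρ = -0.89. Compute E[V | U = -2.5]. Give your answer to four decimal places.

The regression of V on U has slope ρ·σ_V/σ_U and passes through (μ_U, μ_V).
E[V | U=-2.5] = 1.0 + (-0.89)·(5.0/5.9)·(-2.5 − (1.4)) = 1.0 + (-0.75424)·(-3.9) = 3.9415.

3.9415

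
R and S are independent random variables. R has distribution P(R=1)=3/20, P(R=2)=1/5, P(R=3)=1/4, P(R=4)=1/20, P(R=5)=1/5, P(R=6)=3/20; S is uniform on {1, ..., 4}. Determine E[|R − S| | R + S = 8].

5/2

P(R + S = 8) = 1/10.
Summing |R−S|·P(x,y) over outcomes with R + S = 8 gives 1/4.
E[|R − S| | R + S = 8] = (1/4) / (1/10) = 5/2.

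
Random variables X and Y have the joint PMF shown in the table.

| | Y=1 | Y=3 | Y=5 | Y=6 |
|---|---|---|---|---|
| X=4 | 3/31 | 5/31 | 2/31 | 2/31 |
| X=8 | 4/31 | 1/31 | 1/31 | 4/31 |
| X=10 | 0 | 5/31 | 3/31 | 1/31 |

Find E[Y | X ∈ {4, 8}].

P(X ∈ {4, 8}) = 22/31.
Σ Y·P over the event = 1·(3/31) + 3·(5/31) + 5·(2/31) + 6·(2/31) + 1·(4/31) + 3·(1/31) + 5·(1/31) + 6·(4/31) = 76/31.
E[Y | X ∈ {4, 8}] = (76/31) / (22/31) = 38/11.

38/11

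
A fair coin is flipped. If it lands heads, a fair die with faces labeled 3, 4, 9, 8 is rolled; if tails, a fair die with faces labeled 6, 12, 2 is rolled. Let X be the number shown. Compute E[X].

19/3

E[X | heads] = (3+4+9+8)/4 = 6.
E[X | tails] = (6+12+2)/3 = 20/3.
E[X] = (1/2)·(6) + (1/2)·(20/3) = 19/3.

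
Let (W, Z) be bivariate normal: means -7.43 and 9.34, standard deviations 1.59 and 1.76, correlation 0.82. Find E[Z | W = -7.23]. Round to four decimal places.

9.5215

The regression of Z on W has slope ρ·σ_Z/σ_W and passes through (μ_W, μ_Z).
E[Z | W=-7.23] = 9.34 + (0.82)·(1.76/1.59)·(-7.23 − (-7.43)) = 9.34 + (0.90767)·(0.2) = 9.5215.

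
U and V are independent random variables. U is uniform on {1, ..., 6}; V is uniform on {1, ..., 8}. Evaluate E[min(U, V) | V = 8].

7/2

Outcomes with V = 8: (1,8), (2,8), (3,8), (4,8), (5,8), (6,8), each with probability 1/48.
E[min(U, V) | V = 8] = (1 + 2 + 3 + 4 + 5 + 6) / 6 = 7/2.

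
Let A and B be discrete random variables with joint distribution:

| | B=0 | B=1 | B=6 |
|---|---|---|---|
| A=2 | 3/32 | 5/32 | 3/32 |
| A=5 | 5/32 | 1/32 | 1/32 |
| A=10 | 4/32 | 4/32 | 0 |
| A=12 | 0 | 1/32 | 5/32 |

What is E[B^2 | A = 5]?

37/7

P(A = 5) = 7/32.
Σ B^2·P over the event = 0·(5/32) + 1·(1/32) + 36·(1/32) = 37/32.
E[B^2 | A = 5] = (37/32) / (7/32) = 37/7.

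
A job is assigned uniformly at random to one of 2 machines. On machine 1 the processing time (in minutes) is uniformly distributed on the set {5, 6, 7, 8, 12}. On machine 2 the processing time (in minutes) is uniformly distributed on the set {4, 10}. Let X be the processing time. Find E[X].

73/10

E[X | machine 1] = (5+6+7+8+12)/5 = 38/5.
E[X | machine 2] = (4+10)/2 = 7.
By the law of total expectation,
E[X] = (1/2)·(38/5) + (1/2)·(7) = 73/10.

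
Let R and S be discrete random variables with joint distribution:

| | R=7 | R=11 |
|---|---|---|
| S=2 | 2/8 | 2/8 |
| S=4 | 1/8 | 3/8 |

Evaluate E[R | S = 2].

9

P(S = 2) = 1/2.
Σ R·P over the event = 7·(2/8) + 11·(2/8) = 9/2.
E[R | S = 2] = (9/2) / (1/2) = 9.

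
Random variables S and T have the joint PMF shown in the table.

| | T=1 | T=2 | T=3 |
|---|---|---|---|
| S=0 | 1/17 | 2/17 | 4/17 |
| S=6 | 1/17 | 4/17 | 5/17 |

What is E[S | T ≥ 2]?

P(T ≥ 2) = 15/17.
Summing S·P(S=x,T=y) over the conditioning event gives 54/17.
E[S | T ≥ 2] = (54/17) / (15/17) = 18/5.

18/5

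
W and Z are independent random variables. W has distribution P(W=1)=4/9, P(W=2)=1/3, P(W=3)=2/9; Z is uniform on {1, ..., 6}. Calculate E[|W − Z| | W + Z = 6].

P(W + Z = 6) = 1/6.
Summing |W−Z|·P(x,y) over outcomes with W + Z = 6 gives 11/27.
E[|W − Z| | W + Z = 6] = (11/27) / (1/6) = 22/9.

22/9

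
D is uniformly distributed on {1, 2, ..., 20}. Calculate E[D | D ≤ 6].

7/2

Given D ≤ 6, D is equally likely to be any of {1, 2, 3, 4, 5, 6}.
E[D | D ≤ 6] = (1 + 2 + 3 + 4 + 5 + 6) / 6 = 7/2.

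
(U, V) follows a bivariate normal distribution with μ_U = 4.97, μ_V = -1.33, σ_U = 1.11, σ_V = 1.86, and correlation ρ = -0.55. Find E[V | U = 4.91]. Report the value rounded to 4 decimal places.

-1.2747

The regression of V on U has slope ρ·σ_V/σ_U and passes through (μ_U, μ_V).
E[V | U=4.91] = -1.33 + (-0.55)·(1.86/1.11)·(4.91 − (4.97)) = -1.33 + (-0.92162)·(-0.06) = -1.2747.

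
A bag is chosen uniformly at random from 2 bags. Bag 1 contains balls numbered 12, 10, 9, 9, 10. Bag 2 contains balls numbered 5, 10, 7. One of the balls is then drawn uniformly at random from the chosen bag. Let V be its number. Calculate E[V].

26/3

E[V | bag 1] = (12+10+9+9+10)/5 = 10.
E[V | bag 2] = (5+10+7)/3 = 22/3.
E[V] = (1/2)·(10) + (1/2)·(22/3) = 26/3.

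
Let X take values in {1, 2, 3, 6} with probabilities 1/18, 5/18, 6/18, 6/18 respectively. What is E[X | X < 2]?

P(X < 2) = 1/18.
Σ over the event: 1·1/18 = 1/18.
E[X | X < 2] = (1/18) / (1/18) = 1.

1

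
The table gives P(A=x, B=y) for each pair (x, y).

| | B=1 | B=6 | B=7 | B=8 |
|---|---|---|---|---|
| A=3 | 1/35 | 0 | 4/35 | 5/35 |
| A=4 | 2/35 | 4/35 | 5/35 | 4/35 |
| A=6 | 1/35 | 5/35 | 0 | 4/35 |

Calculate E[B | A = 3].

P(A = 3) = 2/7.
Summing B·P(A=x,B=y) over the conditioning event gives 69/35.
E[B | A = 3] = (69/35) / (2/7) = 69/10.

69/10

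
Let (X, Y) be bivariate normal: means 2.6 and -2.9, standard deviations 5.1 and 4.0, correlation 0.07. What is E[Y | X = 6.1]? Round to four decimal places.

-2.7078

The regression of Y on X has slope ρ·σ_Y/σ_X and passes through (μ_X, μ_Y).
E[Y | X=6.1] = -2.9 + (0.07)·(4.0/5.1)·(6.1 − (2.6)) = -2.9 + (0.054902)·(3.5) = -2.7078.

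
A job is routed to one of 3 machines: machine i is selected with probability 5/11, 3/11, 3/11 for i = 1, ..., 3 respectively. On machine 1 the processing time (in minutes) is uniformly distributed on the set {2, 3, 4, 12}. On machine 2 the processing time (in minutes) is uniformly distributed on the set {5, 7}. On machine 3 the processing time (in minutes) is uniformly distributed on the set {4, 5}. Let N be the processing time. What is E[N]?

21/4

E[N | machine 1] = (2+3+4+12)/4 = 21/4.
E[N | machine 2] = (5+7)/2 = 6.
E[N | machine 3] = (4+5)/2 = 9/2.
By the law of total expectation,
E[N] = (5/11)·(21/4) + (3/11)·(6) + (3/11)·(9/2) = 21/4.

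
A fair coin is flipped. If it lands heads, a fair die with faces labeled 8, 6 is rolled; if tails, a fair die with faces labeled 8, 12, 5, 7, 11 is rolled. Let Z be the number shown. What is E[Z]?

39/5

E[Z | heads] = (8+6)/2 = 7.
E[Z | tails] = (8+12+5+7+11)/5 = 43/5.
By the law of total expectation,
E[Z] = (1/2)·(7) + (1/2)·(43/5) = 39/5.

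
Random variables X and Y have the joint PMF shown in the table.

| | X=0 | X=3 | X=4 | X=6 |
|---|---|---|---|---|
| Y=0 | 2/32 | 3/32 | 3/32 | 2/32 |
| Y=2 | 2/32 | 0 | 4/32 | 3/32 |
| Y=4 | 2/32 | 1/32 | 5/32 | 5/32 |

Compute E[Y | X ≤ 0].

2

P(X ≤ 0) = 3/16.
Σ Y·P over the event = 0·(2/32) + 2·(2/32) + 4·(2/32) = 3/8.
E[Y | X ≤ 0] = (3/8) / (3/16) = 2.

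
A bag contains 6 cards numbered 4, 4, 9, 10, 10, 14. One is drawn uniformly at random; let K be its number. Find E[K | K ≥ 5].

P(K ≥ 5) = 2/3.
Σ over the event: 9·1/6 + 10·1/3 + 14·1/6 = 43/6.
E[K | K ≥ 5] = (43/6) / (2/3) = 43/4.

43/4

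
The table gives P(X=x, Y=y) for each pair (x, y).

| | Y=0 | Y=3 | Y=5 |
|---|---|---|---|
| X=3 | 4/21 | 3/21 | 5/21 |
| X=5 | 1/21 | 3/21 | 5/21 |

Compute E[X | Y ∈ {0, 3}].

P(Y ∈ {0, 3}) = 11/21.
Summing X·P(X=x,Y=y) over the conditioning event gives 41/21.
E[X | Y ∈ {0, 3}] = (41/21) / (11/21) = 41/11.

41/11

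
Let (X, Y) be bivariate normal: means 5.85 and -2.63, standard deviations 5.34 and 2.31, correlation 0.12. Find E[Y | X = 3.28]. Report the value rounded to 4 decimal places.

-2.7634

For a bivariate normal, E[Y | X=x] = μ_Y + ρ·(σ_Y/σ_X)·(x − μ_X).
E[Y | X=3.28] = -2.63 + (0.12)·(2.31/5.34)·(3.28 − (5.85)) = -2.63 + (0.05191)·(-2.57) = -2.7634.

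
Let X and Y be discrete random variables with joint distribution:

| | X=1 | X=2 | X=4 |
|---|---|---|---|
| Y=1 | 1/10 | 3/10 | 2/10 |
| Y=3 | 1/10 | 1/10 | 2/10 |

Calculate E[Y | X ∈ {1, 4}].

P(X ∈ {1, 4}) = 3/5.
Σ Y·P over the event = 1·(1/10) + 3·(1/10) + 1·(2/10) + 3·(2/10) = 6/5.
E[Y | X ∈ {1, 4}] = (6/5) / (3/5) = 2.

2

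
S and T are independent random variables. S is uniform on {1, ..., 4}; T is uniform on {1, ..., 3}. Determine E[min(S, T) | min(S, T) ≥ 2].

P(min(S, T) ≥ 2) = 1/2.
Summing min(S,T)·P(x,y) over outcomes with min(S, T) ≥ 2 gives 7/6.
E[min(S, T) | min(S, T) ≥ 2] = (7/6) / (1/2) = 7/3.

7/3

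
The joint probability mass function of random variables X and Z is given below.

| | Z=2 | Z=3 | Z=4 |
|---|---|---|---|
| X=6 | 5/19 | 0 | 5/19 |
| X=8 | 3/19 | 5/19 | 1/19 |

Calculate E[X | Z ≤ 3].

94/13

P(Z ≤ 3) = 13/19.
Σ X·P over the event = 6·(5/19) + 8·(3/19) + 8·(5/19) = 94/19.
E[X | Z ≤ 3] = (94/19) / (13/19) = 94/13.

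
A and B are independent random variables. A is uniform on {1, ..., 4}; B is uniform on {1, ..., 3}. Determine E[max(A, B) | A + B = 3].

Outcomes with A + B = 3: (1,2), (2,1), each with probability 1/12.
E[max(A, B) | A + B = 3] = (2 + 2) / 2 = 2.

2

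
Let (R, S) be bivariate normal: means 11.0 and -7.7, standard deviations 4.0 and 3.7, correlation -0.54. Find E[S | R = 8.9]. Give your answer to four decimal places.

-6.6511

E[S | R=x] = μ_S + ρ(σ_S/σ_R)(x − μ_R) for jointly normal variables.
E[S | R=8.9] = -7.7 + (-0.54)·(3.7/4.0)·(8.9 − (11.0)) = -7.7 + (-0.4995)·(-2.1) = -6.6511.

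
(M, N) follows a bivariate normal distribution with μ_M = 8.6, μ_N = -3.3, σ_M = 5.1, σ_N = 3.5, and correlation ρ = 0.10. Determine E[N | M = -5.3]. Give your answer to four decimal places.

-4.2539

E[N | M=x] = μ_N + ρ(σ_N/σ_M)(x − μ_M) for jointly normal variables.
E[N | M=-5.3] = -3.3 + (0.10)·(3.5/5.1)·(-5.3 − (8.6)) = -3.3 + (0.068627)·(-13.9) = -4.2539.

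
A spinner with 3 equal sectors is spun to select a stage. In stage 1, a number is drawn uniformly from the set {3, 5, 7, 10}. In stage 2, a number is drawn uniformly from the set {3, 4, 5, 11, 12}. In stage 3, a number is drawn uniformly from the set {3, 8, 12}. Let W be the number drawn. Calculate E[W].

E[W | stage 1] = (3+5+7+10)/4 = 25/4.
E[W | stage 2] = (3+4+5+11+12)/5 = 7.
E[W | stage 3] = (3+8+12)/3 = 23/3.
E[W] = (1/3)·(25/4) + (1/3)·(7) + (1/3)·(23/3) = 251/36.

251/36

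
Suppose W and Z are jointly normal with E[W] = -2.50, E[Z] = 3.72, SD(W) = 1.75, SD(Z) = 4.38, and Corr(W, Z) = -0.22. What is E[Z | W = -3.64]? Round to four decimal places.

E[Z | W=x] = μ_Z + ρ(σ_Z/σ_W)(x − μ_W) for jointly normal variables.
E[Z | W=-3.64] = 3.72 + (-0.22)·(4.38/1.75)·(-3.64 − (-2.50)) = 3.72 + (-0.55063)·(-1.14) = 4.3477.

4.3477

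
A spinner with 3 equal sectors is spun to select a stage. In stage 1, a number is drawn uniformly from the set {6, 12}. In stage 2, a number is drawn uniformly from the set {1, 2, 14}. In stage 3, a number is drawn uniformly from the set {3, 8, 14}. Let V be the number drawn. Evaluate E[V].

23/3

E[V | stage 1] = (6+12)/2 = 9.
E[V | stage 2] = (1+2+14)/3 = 17/3.
E[V | stage 3] = (3+8+14)/3 = 25/3.
By the law of total expectation,
E[V] = (1/3)·(9) + (1/3)·(17/3) + (1/3)·(25/3) = 23/3.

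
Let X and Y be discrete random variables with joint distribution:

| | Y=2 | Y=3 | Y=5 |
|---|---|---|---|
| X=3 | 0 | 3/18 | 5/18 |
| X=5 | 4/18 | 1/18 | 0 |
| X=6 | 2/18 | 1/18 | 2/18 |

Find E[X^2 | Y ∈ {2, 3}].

260/11

P(Y ∈ {2, 3}) = 11/18.
Summing X^2·P(X=x,Y=y) over the conditioning event gives 130/9.
E[X^2 | Y ∈ {2, 3}] = (130/9) / (11/18) = 260/11.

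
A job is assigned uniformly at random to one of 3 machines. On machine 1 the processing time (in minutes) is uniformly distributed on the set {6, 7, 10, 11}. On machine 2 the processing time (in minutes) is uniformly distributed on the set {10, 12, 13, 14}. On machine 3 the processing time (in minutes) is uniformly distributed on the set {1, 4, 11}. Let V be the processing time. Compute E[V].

313/36

E[V | machine 1] = (6+7+10+11)/4 = 17/2.
E[V | machine 2] = (10+12+13+14)/4 = 49/4.
E[V | machine 3] = (1+4+11)/3 = 16/3.
E[V] = (1/3)·(17/2) + (1/3)·(49/4) + (1/3)·(16/3) = 313/36.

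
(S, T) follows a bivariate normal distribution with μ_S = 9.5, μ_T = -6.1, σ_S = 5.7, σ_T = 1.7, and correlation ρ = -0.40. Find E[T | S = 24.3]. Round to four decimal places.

-7.8656

For a bivariate normal, E[T | S=x] = μ_T + ρ·(σ_T/σ_S)·(x − μ_S).
E[T | S=24.3] = -6.1 + (-0.40)·(1.7/5.7)·(24.3 − (9.5)) = -6.1 + (-0.1193)·(14.8) = -7.8656.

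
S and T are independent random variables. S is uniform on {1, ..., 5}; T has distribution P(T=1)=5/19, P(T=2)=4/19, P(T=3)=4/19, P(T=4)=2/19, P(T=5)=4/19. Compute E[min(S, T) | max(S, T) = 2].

17/13

P(max(S, T) = 2) = 13/95.
Summing min(S,T)·P(x,y) over outcomes with max(S, T) = 2 gives 17/95.
E[min(S, T) | max(S, T) = 2] = (17/95) / (13/95) = 17/13.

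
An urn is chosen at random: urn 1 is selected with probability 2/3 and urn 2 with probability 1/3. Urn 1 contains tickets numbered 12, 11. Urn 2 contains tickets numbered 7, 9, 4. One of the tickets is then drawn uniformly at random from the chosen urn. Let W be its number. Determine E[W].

E[W | urn 1] = (12+11)/2 = 23/2.
E[W | urn 2] = (7+9+4)/3 = 20/3.
By the law of total expectation,
E[W] = (2/3)·(23/2) + (1/3)·(20/3) = 89/9.

89/9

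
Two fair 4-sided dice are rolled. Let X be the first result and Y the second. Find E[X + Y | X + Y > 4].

P(X + Y > 4) = 5/8.
Summing (X+Y)·P(x,y) over outcomes with X + Y > 4 gives 15/4.
E[X + Y | X + Y > 4] = (15/4) / (5/8) = 6.

6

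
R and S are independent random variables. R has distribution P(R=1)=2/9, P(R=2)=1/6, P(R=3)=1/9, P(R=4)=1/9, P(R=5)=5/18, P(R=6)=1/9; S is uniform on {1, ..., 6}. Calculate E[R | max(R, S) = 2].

8/5

P(max(R, S) = 2) = 5/54.
Summing R·P(x,y) over outcomes with max(R, S) = 2 gives 4/27.
E[R | max(R, S) = 2] = (4/27) / (5/54) = 8/5.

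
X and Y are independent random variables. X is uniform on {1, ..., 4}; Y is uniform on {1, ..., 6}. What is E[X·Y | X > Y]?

35/6

Outcomes with X > Y: (2,1), (3,1), (3,2), (4,1), (4,2), (4,3), each with probability 1/24.
E[X·Y | X > Y] = (2 + 3 + 6 + 4 + 8 + 12) / 6 = 35/6.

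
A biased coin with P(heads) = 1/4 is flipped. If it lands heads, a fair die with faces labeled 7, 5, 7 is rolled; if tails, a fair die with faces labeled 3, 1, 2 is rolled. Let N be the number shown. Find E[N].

37/12

E[N | heads] = (7+5+7)/3 = 19/3.
E[N | tails] = (3+1+2)/3 = 2.
By the law of total expectation,
E[N] = (1/4)·(19/3) + (3/4)·(2) = 37/12.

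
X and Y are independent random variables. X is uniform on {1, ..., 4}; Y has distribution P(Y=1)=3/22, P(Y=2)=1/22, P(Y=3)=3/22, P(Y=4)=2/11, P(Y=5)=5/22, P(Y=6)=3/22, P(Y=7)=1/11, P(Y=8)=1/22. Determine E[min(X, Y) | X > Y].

11/7

P(X > Y) = 7/44.
Summing min(X,Y)·P(x,y) over outcomes with X > Y gives 1/4.
E[min(X, Y) | X > Y] = (1/4) / (7/44) = 11/7.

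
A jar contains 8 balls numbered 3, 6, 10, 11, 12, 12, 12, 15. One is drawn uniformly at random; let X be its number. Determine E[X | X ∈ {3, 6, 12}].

9

P(X ∈ {3, 6, 12}) = 5/8.
Σ over the event: 3·1/8 + 6·1/8 + 12·3/8 = 45/8.
E[X | X ∈ {3, 6, 12}] = (45/8) / (5/8) = 9.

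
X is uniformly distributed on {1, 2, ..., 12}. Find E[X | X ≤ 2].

Given X ≤ 2, X is equally likely to be any of {1, 2}.
E[X | X ≤ 2] = (1 + 2) / 2 = 3/2.

3/2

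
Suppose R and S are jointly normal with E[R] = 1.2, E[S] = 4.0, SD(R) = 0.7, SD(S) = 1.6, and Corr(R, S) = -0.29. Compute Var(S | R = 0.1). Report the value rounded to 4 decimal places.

2.3447

The conditional variance in a bivariate normal is σ_S²(1 − ρ²), independent of x.
Var(S | R=0.1) = (1.6)²·(1 − (-0.29)²) = 2.56·0.9159 = 2.3447.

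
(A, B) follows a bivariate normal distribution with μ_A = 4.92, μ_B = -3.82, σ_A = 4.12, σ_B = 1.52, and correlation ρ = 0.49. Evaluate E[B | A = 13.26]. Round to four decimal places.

E[B | A=x] = μ_B + ρ(σ_B/σ_A)(x − μ_A) for jointly normal variables.
E[B | A=13.26] = -3.82 + (0.49)·(1.52/4.12)·(13.26 − (4.92)) = -3.82 + (0.18078)·(8.34) = -2.3123.

-2.3123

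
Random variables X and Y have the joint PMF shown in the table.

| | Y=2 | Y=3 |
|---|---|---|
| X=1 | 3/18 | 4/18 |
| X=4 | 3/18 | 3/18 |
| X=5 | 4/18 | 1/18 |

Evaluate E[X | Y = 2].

P(Y = 2) = 5/9.
Σ X·P over the event = 1·(3/18) + 4·(3/18) + 5·(4/18) = 35/18.
E[X | Y = 2] = (35/18) / (5/9) = 7/2.

7/2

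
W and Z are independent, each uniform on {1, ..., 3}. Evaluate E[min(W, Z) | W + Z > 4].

Outcomes with W + Z > 4: (2,3), (3,2), (3,3), each with probability 1/9.
E[min(W, Z) | W + Z > 4] = (2 + 2 + 3) / 3 = 7/3.

7/3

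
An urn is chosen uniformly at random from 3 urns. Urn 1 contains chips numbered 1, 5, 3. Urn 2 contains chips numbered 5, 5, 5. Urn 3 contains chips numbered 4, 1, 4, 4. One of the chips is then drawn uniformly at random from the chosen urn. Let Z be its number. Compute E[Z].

E[Z | urn 1] = (1+5+3)/3 = 3.
E[Z | urn 2] = (5+5+5)/3 = 5.
E[Z | urn 3] = (4+1+4+4)/4 = 13/4.
By the law of total expectation,
E[Z] = (1/3)·(3) + (1/3)·(5) + (1/3)·(13/4) = 15/4.

15/4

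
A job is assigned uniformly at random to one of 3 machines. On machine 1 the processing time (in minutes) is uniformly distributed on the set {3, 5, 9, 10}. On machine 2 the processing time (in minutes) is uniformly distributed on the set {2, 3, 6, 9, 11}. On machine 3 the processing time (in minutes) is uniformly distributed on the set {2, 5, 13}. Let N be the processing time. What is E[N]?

E[N | machine 1] = (3+5+9+10)/4 = 27/4.
E[N | machine 2] = (2+3+6+9+11)/5 = 31/5.
E[N | machine 3] = (2+5+13)/3 = 20/3.
By the law of total expectation,
E[N] = (1/3)·(27/4) + (1/3)·(31/5) + (1/3)·(20/3) = 1177/180.

1177/180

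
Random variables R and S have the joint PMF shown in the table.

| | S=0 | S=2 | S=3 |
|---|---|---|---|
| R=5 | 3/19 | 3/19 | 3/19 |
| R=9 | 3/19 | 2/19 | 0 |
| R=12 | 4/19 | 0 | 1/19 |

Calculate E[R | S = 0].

P(S = 0) = 10/19.
Σ R·P over the event = 5·(3/19) + 9·(3/19) + 12·(4/19) = 90/19.
E[R | S = 0] = (90/19) / (10/19) = 9.

9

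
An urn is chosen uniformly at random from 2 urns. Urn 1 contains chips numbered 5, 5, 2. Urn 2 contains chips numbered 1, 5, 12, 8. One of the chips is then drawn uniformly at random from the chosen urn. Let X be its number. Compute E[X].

21/4

E[X | urn 1] = (5+5+2)/3 = 4.
E[X | urn 2] = (1+5+12+8)/4 = 13/2.
E[X] = (1/2)·(4) + (1/2)·(13/2) = 21/4.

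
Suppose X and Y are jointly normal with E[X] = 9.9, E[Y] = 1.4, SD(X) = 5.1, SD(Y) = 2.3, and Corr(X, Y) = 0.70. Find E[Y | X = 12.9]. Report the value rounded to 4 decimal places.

2.3471

E[Y | X=x] = μ_Y + ρ(σ_Y/σ_X)(x − μ_X) for jointly normal variables.
E[Y | X=12.9] = 1.4 + (0.70)·(2.3/5.1)·(12.9 − (9.9)) = 1.4 + (0.31569)·(3) = 2.3471.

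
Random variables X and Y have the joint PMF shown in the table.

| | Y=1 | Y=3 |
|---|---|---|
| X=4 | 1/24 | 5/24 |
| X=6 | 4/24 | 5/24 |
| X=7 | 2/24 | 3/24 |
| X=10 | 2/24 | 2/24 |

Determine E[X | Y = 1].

P(Y = 1) = 3/8.
Σ X·P over the event = 4·(1/24) + 6·(4/24) + 7·(2/24) + 10·(2/24) = 31/12.
E[X | Y = 1] = (31/12) / (3/8) = 62/9.

62/9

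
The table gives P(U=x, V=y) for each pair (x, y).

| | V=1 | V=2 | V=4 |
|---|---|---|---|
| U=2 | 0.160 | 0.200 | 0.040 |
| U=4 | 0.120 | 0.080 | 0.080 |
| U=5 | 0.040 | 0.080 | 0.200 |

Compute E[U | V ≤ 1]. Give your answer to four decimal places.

3.1250

P(V ≤ 1) = 0.320.
Summing U·P(U=x,V=y) over the conditioning event gives 1.000.
E[U | V ≤ 1] = (1.000) / (0.320) = 3.1250.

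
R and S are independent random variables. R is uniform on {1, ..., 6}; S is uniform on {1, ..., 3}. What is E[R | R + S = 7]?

Outcomes with R + S = 7: (4,3), (5,2), (6,1), each with probability 1/18.
E[R | R + S = 7] = (4 + 5 + 6) / 3 = 5.

5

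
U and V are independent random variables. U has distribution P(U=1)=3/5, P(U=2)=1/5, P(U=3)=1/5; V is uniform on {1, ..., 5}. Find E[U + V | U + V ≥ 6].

13/2

P(U + V ≥ 6) = 8/25.
Summing (U+V)·P(x,y) over outcomes with U + V ≥ 6 gives 52/25.
E[U + V | U + V ≥ 6] = (52/25) / (8/25) = 13/2.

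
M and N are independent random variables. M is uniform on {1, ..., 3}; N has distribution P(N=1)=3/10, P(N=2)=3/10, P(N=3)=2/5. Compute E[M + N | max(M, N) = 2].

10/3

P(max(M, N) = 2) = 3/10.
Summing (M+N)·P(x,y) over outcomes with max(M, N) = 2 gives 1.
E[M + N | max(M, N) = 2] = (1) / (3/10) = 10/3.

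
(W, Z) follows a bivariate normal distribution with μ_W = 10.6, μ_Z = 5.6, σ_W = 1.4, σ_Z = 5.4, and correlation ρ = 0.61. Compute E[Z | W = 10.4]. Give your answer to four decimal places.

5.1294

E[Z | W=x] = μ_Z + ρ(σ_Z/σ_W)(x − μ_W) for jointly normal variables.
E[Z | W=10.4] = 5.6 + (0.61)·(5.4/1.4)·(10.4 − (10.6)) = 5.6 + (2.3529)·(-0.2) = 5.1294.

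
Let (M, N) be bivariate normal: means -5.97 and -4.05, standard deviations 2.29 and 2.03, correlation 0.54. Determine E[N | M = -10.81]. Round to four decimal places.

-6.3669

For a bivariate normal, E[N | M=x] = μ_N + ρ·(σ_N/σ_M)·(x − μ_M).
E[N | M=-10.81] = -4.05 + (0.54)·(2.03/2.29)·(-10.81 − (-5.97)) = -4.05 + (0.47869)·(-4.84) = -6.3669.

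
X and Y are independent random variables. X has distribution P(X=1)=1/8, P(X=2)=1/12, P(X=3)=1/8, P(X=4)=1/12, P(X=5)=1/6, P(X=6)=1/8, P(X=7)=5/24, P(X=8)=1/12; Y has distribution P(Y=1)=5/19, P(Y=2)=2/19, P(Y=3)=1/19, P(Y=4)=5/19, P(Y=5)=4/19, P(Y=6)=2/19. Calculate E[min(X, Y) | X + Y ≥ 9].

427/103

P(X + Y ≥ 9) = 103/228.
Summing min(X,Y)·P(x,y) over outcomes with X + Y ≥ 9 gives 427/228.
E[min(X, Y) | X + Y ≥ 9] = (427/228) / (103/228) = 427/103.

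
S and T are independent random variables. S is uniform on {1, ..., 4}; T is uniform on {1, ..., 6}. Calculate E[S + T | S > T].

Outcomes with S > T: (2,1), (3,1), (3,2), (4,1), (4,2), (4,3), each with probability 1/24.
E[S + T | S > T] = (3 + 4 + 5 + 5 + 6 + 7) / 6 = 5.

5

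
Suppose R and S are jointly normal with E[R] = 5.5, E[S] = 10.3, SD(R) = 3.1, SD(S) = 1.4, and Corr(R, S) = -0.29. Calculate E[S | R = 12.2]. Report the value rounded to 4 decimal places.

9.4225

The regression of S on R has slope ρ·σ_S/σ_R and passes through (μ_R, μ_S).
E[S | R=12.2] = 10.3 + (-0.29)·(1.4/3.1)·(12.2 − (5.5)) = 10.3 + (-0.13097)·(6.7) = 9.4225.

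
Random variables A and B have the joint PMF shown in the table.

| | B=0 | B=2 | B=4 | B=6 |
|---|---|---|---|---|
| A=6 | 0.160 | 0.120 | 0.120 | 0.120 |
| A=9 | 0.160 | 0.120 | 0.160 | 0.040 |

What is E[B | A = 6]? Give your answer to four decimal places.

2.7692

P(A = 6) = 0.520.
Summing B·P(A=x,B=y) over the conditioning event gives 1.440.
E[B | A = 6] = (1.440) / (0.520) = 2.7692.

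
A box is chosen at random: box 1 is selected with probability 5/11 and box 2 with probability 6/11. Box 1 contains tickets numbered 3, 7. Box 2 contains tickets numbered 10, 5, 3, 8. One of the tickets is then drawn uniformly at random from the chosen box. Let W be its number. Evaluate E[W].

E[W | box 1] = (3+7)/2 = 5.
E[W | box 2] = (10+5+3+8)/4 = 13/2.
E[W] = (5/11)·(5) + (6/11)·(13/2) = 64/11.

64/11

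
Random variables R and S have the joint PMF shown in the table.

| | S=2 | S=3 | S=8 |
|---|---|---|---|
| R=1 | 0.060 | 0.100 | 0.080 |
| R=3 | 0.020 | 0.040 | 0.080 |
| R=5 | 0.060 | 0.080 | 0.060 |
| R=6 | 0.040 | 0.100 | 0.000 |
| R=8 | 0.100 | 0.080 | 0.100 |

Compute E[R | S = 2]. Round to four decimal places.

P(S = 2) = 0.280.
Σ R·P over the event = 1·(0.060) + 3·(0.020) + 5·(0.060) + 6·(0.040) + 8·(0.100) = 1.460.
E[R | S = 2] = (1.460) / (0.280) = 5.2143.

5.2143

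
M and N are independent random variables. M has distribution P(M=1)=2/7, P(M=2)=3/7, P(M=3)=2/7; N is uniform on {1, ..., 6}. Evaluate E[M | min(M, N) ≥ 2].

P(min(M, N) ≥ 2) = 25/42.
Summing M·P(x,y) over outcomes with min(M, N) ≥ 2 gives 10/7.
E[M | min(M, N) ≥ 2] = (10/7) / (25/42) = 12/5.

12/5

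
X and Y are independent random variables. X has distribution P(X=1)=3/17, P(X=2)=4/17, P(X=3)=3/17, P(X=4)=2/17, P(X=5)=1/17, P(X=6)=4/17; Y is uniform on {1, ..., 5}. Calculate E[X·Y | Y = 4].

228/17

P(Y = 4) = 1/5.
Summing XY·P(x,y) over outcomes with Y = 4 gives 228/85.
E[X·Y | Y = 4] = (228/85) / (1/5) = 228/17.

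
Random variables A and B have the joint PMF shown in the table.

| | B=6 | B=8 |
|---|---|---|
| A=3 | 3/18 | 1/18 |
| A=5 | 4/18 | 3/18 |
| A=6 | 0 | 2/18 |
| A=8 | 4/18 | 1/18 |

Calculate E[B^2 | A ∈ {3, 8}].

P(A ∈ {3, 8}) = 1/2.
Summing B^2·P(A=x,B=y) over the conditioning event gives 190/9.
E[B^2 | A ∈ {3, 8}] = (190/9) / (1/2) = 380/9.

380/9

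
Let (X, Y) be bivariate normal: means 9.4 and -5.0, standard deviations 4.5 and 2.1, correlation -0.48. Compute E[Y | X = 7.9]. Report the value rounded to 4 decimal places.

-4.6640

E[Y | X=x] = μ_Y + ρ(σ_Y/σ_X)(x − μ_X) for jointly normal variables.
E[Y | X=7.9] = -5.0 + (-0.48)·(2.1/4.5)·(7.9 − (9.4)) = -5.0 + (-0.224)·(-1.5) = -4.6640.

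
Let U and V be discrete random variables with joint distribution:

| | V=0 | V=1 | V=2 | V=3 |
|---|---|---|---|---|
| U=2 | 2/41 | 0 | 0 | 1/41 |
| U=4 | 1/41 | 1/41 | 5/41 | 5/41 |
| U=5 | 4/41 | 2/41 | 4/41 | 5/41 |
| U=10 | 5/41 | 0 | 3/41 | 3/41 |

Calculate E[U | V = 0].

P(V = 0) = 12/41.
Σ U·P over the event = 2·(2/41) + 4·(1/41) + 5·(4/41) + 10·(5/41) = 78/41.
E[U | V = 0] = (78/41) / (12/41) = 13/2.

13/2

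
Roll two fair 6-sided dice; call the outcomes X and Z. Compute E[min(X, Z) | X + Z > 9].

Outcomes with X + Z > 9: (4,6), (5,5), (5,6), (6,4), (6,5), (6,6), each with probability 1/36.
E[min(X, Z) | X + Z > 9] = (4 + 5 + 5 + 4 + 5 + 6) / 6 = 29/6.

29/6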